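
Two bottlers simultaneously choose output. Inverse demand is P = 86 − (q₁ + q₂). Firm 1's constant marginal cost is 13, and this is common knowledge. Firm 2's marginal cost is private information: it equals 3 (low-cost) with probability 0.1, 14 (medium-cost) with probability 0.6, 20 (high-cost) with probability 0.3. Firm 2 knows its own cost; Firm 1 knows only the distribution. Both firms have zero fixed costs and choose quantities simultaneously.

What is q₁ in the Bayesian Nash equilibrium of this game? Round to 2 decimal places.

24.90

Each type of Firm 2 best-responds to q₁; Firm 1 best-responds to the expected q₂ over Firm 2's types.
Firm 2 with cost c maximizes (86 − (q₁+q₂) − c)·q₂, giving q₂(c) = (86 − c − q₁)/2.
E[c₂] = 0.1·3 + 0.6·14 + 0.3·20 = 14.7
Firm 1's FOC against E[q₂] yields q₁ = (86 − 2·13 + E[c₂])/3 = (86 − 26 + 14.7)/3 = 24.9.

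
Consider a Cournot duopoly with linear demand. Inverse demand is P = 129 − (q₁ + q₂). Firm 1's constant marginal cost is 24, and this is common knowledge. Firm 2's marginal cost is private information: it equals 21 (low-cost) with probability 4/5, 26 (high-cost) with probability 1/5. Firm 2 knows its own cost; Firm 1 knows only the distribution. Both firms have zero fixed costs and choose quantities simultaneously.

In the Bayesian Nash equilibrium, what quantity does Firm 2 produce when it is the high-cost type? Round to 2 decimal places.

Type-c best response for Firm 2: q₂(c) = (129 − c)/2 − q₁/2.
Firm 1 maximizes expected profit; its first-order condition is 129 − 2q₁ − E[q₂] − 24 = 0.
Substituting E[q₂] and solving: E[c₂] = 22, so q₁ = (129 − 2·24 + 22)/3 = 34.3333.
q₂(high-cost) = (129 − 26 − 34.3333)/2 = 34.3333.

34.33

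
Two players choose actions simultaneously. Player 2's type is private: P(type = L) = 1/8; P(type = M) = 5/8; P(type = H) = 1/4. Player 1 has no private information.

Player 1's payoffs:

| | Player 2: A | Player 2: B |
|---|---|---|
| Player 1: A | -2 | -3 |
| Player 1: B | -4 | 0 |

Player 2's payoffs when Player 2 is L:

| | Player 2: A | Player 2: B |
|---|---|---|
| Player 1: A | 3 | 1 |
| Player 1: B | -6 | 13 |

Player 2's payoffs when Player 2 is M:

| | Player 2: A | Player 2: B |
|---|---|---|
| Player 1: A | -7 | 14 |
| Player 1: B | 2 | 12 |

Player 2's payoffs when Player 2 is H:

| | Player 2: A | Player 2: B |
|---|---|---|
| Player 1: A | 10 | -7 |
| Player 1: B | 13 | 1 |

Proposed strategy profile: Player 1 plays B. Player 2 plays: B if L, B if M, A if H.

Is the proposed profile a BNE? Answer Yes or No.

Yes

Player 1 plays B: E[B] = 1/8·(0) + 5/8·(0) + 1/4·(-4) = -1; E[A] = -11/4. Best-responding. ✓
Player 2 (type L), facing B: A gives -6, B gives 13. Proposed B is best. ✓
Player 2 (type M), facing B: A gives 2, B gives 12. Proposed B is best. ✓
Player 2 (type H), facing B: A gives 13, B gives 1. Proposed A is best. ✓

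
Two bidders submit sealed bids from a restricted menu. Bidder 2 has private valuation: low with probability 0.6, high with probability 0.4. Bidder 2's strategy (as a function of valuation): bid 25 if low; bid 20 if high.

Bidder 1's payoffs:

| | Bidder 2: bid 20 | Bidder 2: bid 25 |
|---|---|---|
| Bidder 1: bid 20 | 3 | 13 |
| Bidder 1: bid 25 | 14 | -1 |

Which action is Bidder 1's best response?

bid 20

E[bid 20] = 0.6·(13) + 0.4·(3) = 9
E[bid 25] = 0.6·(-1) + 0.4·(14) = 5
Best response: bid 20 (9 is the largest).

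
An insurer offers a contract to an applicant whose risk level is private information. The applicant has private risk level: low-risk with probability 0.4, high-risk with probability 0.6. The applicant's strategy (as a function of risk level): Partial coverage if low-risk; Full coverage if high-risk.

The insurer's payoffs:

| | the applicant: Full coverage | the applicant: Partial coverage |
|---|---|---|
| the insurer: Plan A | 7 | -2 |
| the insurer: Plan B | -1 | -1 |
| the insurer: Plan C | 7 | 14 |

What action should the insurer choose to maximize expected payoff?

Compute the insurer's expected payoff for each action, taking the expectation over the applicant's type.
E[Plan A] = 0.4·(-2) + 0.6·(7) = 3.4
E[Plan B] = 0.4·(-1) + 0.6·(-1) = -1
E[Plan C] = 0.4·(14) + 0.6·(7) = 9.8
Best response: Plan C (9.8 is the largest).

Plan C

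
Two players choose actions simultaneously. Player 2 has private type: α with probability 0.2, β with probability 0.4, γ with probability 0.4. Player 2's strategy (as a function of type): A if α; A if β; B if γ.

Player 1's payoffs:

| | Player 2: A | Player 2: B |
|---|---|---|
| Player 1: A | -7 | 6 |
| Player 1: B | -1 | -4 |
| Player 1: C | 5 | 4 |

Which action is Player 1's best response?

C

E[A] = 0.2·(-7) + 0.4·(-7) + 0.4·(6) = -1.8
E[B] = 0.2·(-1) + 0.4·(-1) + 0.4·(-4) = -2.2
E[C] = 0.2·(5) + 0.4·(5) + 0.4·(4) = 4.6
Best response: C (4.6 is the largest).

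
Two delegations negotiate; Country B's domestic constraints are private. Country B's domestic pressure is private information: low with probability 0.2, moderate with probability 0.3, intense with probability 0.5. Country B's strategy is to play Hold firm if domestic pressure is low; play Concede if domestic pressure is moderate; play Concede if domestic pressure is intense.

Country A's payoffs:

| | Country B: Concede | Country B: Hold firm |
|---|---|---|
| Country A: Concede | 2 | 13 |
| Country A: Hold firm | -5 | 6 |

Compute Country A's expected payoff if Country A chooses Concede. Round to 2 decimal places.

4.20

E[Concede] = 0.2·13 + 0.3·2 + 0.5·2 = 2.6 + 0.6 + 1 = 4.2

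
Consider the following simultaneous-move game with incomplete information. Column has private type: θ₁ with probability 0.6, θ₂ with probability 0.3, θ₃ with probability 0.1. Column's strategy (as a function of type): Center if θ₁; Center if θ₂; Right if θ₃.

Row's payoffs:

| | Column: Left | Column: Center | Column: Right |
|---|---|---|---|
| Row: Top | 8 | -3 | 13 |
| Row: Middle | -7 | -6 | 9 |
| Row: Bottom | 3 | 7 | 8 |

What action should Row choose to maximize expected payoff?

Bottom

E[Top] = 0.6·(-3) + 0.3·(-3) + 0.1·(13) = -1.4
E[Middle] = 0.6·(-6) + 0.3·(-6) + 0.1·(9) = -4.5
E[Bottom] = 0.6·(7) + 0.3·(7) + 0.1·(8) = 7.1
Best response: Bottom (7.1 is the largest).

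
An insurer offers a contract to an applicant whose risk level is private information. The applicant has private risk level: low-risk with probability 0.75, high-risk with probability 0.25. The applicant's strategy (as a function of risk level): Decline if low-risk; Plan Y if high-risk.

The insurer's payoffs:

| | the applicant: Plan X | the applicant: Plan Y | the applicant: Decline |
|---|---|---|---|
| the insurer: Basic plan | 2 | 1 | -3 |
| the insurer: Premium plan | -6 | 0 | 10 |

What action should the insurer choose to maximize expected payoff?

E[Basic plan] = 0.75·(-3) + 0.25·(1) = -2
E[Premium plan] = 0.75·(10) + 0.25·(0) = 7.5
Best response: Premium plan (7.5 is the largest).

Premium plan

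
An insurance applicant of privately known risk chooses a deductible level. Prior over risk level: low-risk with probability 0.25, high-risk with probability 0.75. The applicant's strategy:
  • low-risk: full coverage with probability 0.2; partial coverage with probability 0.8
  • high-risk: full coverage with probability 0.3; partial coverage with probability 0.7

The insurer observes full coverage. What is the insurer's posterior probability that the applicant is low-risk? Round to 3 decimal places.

P(full coverage) = 0.25·0.2 + 0.75·0.3 = 0.275
P(low-risk | full coverage) = (0.25·0.2) / 0.275 = 0.05 / 0.275 = 0.181818

0.182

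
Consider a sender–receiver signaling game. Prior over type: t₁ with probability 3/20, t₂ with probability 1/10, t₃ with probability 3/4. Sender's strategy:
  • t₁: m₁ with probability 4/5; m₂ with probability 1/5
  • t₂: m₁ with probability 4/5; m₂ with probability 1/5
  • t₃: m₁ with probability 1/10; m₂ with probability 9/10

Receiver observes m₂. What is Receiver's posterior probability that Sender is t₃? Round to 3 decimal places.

Apply Bayes' rule using the sender's strategy as the likelihood.
P(m₂) = (3/20)·(1/5) + (1/10)·(1/5) + (3/4)·(9/10) = 29/40
P(t₃ | m₂) = ((3/4)·(9/10)) / (29/40) = (27/40) / (29/40) = 27/29

0.931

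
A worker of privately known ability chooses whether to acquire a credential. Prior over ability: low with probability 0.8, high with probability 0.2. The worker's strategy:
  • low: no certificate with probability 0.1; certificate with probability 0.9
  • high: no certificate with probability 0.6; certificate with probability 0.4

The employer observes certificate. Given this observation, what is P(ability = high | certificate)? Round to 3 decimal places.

Apply Bayes' rule using the sender's strategy as the likelihood.
P(certificate) = 0.8·0.9 + 0.2·0.4 = 0.8
P(high | certificate) = (0.2·0.4) / 0.8 = 0.08 / 0.8 = 0.1

0.100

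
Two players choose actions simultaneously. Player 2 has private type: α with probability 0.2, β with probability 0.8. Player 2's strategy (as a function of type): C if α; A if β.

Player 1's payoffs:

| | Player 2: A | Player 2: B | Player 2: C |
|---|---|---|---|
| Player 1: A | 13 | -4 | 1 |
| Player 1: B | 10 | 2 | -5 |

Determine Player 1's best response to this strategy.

A

E[A] = 0.2·(1) + 0.8·(13) = 10.6
E[B] = 0.2·(-5) + 0.8·(10) = 7
Best response: A (10.6 is the largest).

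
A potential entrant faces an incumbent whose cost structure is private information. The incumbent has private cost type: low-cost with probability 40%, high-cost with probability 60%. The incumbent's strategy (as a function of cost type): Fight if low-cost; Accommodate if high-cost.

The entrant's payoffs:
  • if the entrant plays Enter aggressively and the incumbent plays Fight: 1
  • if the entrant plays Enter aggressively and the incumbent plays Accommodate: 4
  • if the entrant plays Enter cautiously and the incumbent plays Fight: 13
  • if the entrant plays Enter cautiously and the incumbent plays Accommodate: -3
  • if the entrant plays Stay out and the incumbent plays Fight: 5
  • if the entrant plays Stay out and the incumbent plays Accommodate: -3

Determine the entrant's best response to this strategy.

Enter cautiously

E[Enter aggressively] = 0.4·(1) + 0.6·(4) = 2.8
E[Enter cautiously] = 0.4·(13) + 0.6·(-3) = 3.4
E[Stay out] = 0.4·(5) + 0.6·(-3) = 0.2
Best response: Enter cautiously (3.4 is the largest).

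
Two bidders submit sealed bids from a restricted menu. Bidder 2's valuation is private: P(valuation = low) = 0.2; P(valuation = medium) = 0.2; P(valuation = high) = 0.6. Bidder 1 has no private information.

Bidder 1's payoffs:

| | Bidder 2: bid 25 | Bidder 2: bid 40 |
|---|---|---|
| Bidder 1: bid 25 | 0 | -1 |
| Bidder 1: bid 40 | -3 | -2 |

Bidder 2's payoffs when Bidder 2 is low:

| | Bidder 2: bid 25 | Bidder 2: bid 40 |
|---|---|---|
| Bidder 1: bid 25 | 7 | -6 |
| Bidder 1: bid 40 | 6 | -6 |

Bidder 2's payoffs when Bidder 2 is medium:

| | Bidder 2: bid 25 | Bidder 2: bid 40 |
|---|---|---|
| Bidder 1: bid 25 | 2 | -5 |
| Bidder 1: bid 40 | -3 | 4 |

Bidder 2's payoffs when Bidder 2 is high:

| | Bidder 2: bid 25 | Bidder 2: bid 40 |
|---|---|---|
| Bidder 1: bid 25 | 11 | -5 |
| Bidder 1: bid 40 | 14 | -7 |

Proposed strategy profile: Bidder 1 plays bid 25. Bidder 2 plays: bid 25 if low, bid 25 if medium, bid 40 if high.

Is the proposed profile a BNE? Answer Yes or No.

Bidder 1 plays bid 25: E[bid 25] = 0.2·(0) + 0.2·(0) + 0.6·(-1) = -0.6; E[bid 40] = -2.4. Best-responding. ✓
Bidder 2 (valuation low), facing bid 25: bid 25 gives 7, bid 40 gives -6. Proposed bid 25 is best. ✓
Bidder 2 (valuation medium), facing bid 25: bid 25 gives 2, bid 40 gives -5. Proposed bid 25 is best. ✓
Bidder 2 (valuation high), facing bid 25: bid 25 gives 11, bid 40 gives -5. Proposed bid 40 is not best — profitable deviation exists. ✗

No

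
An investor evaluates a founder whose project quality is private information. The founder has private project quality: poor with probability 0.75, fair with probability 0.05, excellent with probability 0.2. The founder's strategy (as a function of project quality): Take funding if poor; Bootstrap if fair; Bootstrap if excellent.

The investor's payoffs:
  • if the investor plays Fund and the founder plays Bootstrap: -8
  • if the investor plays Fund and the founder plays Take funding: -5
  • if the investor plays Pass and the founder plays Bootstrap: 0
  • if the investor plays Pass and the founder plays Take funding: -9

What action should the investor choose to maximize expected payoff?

E[Fund] = 0.75·(-5) + 0.05·(-8) + 0.2·(-8) = -5.75
E[Pass] = 0.75·(-9) + 0.05·(0) + 0.2·(0) = -6.75
Best response: Fund (-5.75 is the largest).

Fund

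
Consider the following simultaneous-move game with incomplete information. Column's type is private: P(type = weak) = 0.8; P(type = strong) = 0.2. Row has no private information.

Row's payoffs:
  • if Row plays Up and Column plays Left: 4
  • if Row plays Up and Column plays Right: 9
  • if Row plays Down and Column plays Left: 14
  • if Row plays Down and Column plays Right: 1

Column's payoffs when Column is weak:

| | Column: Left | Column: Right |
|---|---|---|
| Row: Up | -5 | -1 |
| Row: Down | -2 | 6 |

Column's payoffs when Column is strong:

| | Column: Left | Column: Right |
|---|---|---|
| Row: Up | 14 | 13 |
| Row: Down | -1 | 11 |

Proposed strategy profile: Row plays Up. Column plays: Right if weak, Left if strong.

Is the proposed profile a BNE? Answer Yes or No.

Yes

Row plays Up: E[Up] = 0.8·(9) + 0.2·(4) = 8; E[Down] = 3.6. Best-responding. ✓
Column (type weak), facing Up: Left gives -5, Right gives -1. Proposed Right is best. ✓
Column (type strong), facing Up: Left gives 14, Right gives 13. Proposed Left is best. ✓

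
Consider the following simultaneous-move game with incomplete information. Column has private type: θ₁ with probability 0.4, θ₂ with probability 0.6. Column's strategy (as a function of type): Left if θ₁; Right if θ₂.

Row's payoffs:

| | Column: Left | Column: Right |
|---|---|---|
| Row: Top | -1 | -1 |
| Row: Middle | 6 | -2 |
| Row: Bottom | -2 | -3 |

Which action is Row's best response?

E[Top] = 0.4·(-1) + 0.6·(-1) = -1
E[Middle] = 0.4·(6) + 0.6·(-2) = 1.2
E[Bottom] = 0.4·(-2) + 0.6·(-3) = -2.6
Best response: Middle (1.2 is the largest).

Middle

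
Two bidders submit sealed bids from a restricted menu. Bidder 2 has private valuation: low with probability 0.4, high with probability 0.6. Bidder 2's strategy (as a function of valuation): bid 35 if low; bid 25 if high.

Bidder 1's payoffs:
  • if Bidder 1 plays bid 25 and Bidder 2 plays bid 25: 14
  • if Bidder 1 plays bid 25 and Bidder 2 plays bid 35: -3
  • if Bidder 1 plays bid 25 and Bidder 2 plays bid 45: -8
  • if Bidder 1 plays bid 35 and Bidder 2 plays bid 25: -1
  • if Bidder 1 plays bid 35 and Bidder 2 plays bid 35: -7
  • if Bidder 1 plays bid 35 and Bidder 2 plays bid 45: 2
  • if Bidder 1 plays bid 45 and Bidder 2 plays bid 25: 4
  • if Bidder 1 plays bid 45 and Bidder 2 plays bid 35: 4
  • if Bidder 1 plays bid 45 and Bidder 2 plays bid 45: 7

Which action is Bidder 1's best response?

Compute Bidder 1's expected payoff for each action, taking the expectation over Bidder 2's type.
E[bid 25] = 0.4·(-3) + 0.6·(14) = 7.2
E[bid 35] = 0.4·(-7) + 0.6·(-1) = -3.4
E[bid 45] = 0.4·(4) + 0.6·(4) = 4
Best response: bid 25 (7.2 is the largest).

bid 25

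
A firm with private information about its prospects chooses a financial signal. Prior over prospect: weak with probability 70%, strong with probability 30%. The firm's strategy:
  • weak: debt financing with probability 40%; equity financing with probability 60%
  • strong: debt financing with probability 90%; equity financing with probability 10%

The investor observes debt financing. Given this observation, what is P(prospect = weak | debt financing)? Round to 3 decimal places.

P(debt financing) = 0.7·0.4 + 0.3·0.9 = 0.55
P(weak | debt financing) = (0.7·0.4) / 0.55 = 0.28 / 0.55 = 0.509091

0.509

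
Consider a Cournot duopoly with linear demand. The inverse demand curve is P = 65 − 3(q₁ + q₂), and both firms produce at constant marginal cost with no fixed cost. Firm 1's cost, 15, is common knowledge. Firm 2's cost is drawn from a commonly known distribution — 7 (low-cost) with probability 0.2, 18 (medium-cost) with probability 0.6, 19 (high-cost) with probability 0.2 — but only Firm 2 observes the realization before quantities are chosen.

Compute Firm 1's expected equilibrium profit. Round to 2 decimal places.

96.33

Type-c best response for Firm 2: q₂(c) = (65 − c)/6 − q₁/2.
Firm 1 maximizes expected profit; its first-order condition is 65 − 6q₁ − 3E[q₂] − 15 = 0.
Substituting E[q₂] and solving: E[c₂] = 16, so q₁ = (65 − 2·15 + 16)/9 = 5.66667.
E[P] = 65 − 3·(q₁ + E[q₂]) = 32; Firm 1's expected profit = (E[P] − 15)·q₁ = (32 − 15)·5.66667 = 96.3333.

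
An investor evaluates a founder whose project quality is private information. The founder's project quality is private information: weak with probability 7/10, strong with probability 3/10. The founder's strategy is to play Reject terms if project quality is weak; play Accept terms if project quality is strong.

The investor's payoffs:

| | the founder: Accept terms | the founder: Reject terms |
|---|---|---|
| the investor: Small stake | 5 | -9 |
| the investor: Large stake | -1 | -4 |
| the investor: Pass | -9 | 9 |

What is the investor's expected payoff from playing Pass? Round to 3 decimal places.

Take the expectation over the founder's project quality, weighting each type's action by its prior probability.
E[Pass] = 7/10·9 + 3/10·(-9) = 63/10 + (-27/10) = 18/5

3.600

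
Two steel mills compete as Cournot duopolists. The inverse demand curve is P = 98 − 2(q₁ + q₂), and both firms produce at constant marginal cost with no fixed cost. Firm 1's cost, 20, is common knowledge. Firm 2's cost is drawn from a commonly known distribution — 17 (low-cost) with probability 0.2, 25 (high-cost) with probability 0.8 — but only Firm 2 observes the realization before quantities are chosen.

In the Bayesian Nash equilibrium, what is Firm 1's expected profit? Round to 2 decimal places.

Type-c best response for Firm 2: q₂(c) = (98 − c)/4 − q₁/2.
Firm 1 maximizes expected profit; its first-order condition is 98 − 4q₁ − 2E[q₂] − 20 = 0.
Substituting E[q₂] and solving: E[c₂] = 23.4, so q₁ = (98 − 2·20 + 23.4)/6 = 13.5667.
E[P] = 98 − 2·(q₁ + E[q₂]) = 47.1333; Firm 1's expected profit = (E[P] − 20)·q₁ = (47.1333 − 20)·13.5667 = 368.109.

368.11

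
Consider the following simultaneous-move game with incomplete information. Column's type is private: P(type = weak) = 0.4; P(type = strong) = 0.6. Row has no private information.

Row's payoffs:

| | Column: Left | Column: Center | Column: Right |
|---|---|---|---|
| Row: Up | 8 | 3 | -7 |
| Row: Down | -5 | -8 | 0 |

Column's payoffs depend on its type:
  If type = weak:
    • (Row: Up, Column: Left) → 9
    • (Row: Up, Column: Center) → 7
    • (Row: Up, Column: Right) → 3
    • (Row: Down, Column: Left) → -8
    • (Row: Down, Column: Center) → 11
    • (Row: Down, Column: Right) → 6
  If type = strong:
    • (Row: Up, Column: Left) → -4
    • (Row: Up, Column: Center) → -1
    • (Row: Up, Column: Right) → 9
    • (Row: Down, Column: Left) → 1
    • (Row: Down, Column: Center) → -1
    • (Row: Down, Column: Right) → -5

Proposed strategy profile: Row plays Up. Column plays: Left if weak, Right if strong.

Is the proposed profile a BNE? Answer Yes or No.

A profile is a BNE iff every type of every player is best-responding given beliefs about the other side.
Row plays Up: E[Up] = 0.4·(8) + 0.6·(-7) = -1; E[Down] = -2. Best-responding. ✓
Column (type weak), facing Up: Left gives 9, Center gives 7, Right gives 3. Proposed Left is best. ✓
Column (type strong), facing Up: Left gives -4, Center gives -1, Right gives 9. Proposed Right is best. ✓

Yes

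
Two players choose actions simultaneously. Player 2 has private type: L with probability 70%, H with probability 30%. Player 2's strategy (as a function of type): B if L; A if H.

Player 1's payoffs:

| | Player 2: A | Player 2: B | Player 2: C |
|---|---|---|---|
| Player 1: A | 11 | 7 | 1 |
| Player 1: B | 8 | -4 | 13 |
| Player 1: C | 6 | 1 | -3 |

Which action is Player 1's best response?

A

E[A] = 0.7·(7) + 0.3·(11) = 8.2
E[B] = 0.7·(-4) + 0.3·(8) = -0.4
E[C] = 0.7·(1) + 0.3·(6) = 2.5
Best response: A (8.2 is the largest).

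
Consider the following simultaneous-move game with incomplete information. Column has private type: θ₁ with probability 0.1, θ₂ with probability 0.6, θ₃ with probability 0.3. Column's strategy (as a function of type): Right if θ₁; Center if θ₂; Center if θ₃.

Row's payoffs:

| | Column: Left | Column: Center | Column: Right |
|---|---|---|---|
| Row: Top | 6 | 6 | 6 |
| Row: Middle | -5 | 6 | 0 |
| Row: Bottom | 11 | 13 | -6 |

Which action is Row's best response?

Compute Row's expected payoff for each action, taking the expectation over Column's type.
E[Top] = 0.1·(6) + 0.6·(6) + 0.3·(6) = 6
E[Middle] = 0.1·(0) + 0.6·(6) + 0.3·(6) = 5.4
E[Bottom] = 0.1·(-6) + 0.6·(13) + 0.3·(13) = 11.1
Best response: Bottom (11.1 is the largest).

Bottom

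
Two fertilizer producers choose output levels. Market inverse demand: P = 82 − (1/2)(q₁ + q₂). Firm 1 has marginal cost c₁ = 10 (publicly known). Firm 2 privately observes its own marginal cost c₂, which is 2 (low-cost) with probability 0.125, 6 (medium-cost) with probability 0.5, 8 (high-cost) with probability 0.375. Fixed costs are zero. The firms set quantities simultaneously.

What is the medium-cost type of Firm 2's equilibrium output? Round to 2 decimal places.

53.25

Type-c best response for Firm 2: q₂(c) = (82 − c) − q₁/2.
Firm 1 maximizes expected profit; its first-order condition is 82 − q₁ − (1/2)E[q₂] − 10 = 0.
Substituting E[q₂] and solving: E[c₂] = 6.25, so q₁ = (82 − 2·10 + 6.25)/(3/2) = 45.5.
q₂(medium-cost) = (82 − 6 − (1/2)·45.5) = 53.25.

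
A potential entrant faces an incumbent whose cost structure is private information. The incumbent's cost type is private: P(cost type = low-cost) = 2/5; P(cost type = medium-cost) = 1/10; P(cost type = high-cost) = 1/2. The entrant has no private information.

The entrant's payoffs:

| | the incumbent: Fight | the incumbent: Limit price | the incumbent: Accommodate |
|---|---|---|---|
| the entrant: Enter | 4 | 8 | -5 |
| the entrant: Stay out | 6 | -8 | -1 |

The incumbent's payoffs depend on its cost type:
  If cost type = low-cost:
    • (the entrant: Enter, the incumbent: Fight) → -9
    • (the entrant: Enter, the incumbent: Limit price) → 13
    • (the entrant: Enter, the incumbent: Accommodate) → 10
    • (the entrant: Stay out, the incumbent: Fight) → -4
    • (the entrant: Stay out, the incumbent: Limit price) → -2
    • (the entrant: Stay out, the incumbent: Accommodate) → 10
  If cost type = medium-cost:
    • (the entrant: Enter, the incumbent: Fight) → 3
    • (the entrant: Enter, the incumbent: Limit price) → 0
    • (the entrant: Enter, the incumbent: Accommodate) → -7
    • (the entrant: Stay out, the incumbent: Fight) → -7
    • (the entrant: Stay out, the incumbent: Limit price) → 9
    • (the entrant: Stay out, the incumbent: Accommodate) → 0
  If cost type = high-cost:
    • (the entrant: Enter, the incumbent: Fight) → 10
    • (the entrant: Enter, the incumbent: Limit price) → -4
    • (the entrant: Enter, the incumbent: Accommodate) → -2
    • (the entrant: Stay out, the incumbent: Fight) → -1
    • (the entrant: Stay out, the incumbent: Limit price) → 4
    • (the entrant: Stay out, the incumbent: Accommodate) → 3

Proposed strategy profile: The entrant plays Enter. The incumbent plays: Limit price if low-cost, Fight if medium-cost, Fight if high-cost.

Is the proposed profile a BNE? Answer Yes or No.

The entrant plays Enter: E[Enter] = 2/5·(8) + 1/10·(4) + 1/2·(4) = 28/5; E[Stay out] = 2/5. Best-responding. ✓
The incumbent (cost type low-cost), facing Enter: Fight gives -9, Limit price gives 13, Accommodate gives 10. Proposed Limit price is best. ✓
The incumbent (cost type medium-cost), facing Enter: Fight gives 3, Limit price gives 0, Accommodate gives -7. Proposed Fight is best. ✓
The incumbent (cost type high-cost), facing Enter: Fight gives 10, Limit price gives -4, Accommodate gives -2. Proposed Fight is best. ✓

Yes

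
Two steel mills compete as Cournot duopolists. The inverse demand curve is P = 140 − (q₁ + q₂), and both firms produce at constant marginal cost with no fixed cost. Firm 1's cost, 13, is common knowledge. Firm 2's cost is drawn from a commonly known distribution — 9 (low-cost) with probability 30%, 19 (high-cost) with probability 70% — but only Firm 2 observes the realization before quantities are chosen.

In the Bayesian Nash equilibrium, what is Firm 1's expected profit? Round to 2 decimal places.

1877.78

Each type of Firm 2 best-responds to q₁; Firm 1 best-responds to the expected q₂ over Firm 2's types.
Firm 2 with cost c maximizes (140 − (q₁+q₂) − c)·q₂, giving q₂(c) = (140 − c − q₁)/2.
E[c₂] = 0.3·9 + 0.7·19 = 16
Firm 1's FOC against E[q₂] yields q₁ = (140 − 2·13 + E[c₂])/3 = (140 − 26 + 16)/3 = 43.3333.
E[P] = 140 − (q₁ + E[q₂]) = 56.3333; Firm 1's expected profit = (E[P] − 13)·q₁ = (56.3333 − 13)·43.3333 = 1877.78.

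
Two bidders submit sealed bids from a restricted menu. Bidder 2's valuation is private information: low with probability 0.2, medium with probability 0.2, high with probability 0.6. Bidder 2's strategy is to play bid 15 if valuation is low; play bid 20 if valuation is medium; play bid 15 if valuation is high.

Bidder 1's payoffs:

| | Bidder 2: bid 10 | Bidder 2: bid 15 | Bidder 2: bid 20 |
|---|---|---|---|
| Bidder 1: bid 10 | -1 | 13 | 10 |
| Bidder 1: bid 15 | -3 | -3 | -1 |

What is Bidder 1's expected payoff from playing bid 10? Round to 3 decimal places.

E[bid 10] = 0.2·13 + 0.2·10 + 0.6·13 = 2.6 + 2 + 7.8 = 12.4

12.400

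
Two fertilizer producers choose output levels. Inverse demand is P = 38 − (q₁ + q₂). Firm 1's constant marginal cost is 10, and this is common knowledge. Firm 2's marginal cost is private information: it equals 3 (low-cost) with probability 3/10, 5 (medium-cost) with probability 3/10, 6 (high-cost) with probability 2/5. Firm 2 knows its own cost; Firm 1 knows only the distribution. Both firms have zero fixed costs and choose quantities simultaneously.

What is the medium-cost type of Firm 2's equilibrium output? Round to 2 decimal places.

12.70

Type-c best response for Firm 2: q₂(c) = (38 − c)/2 − q₁/2.
Firm 1 maximizes expected profit; its first-order condition is 38 − 2q₁ − E[q₂] − 10 = 0.
Substituting E[q₂] and solving: E[c₂] = 4.8, so q₁ = (38 − 2·10 + 4.8)/3 = 7.6.
q₂(medium-cost) = (38 − 5 − 7.6)/2 = 12.7.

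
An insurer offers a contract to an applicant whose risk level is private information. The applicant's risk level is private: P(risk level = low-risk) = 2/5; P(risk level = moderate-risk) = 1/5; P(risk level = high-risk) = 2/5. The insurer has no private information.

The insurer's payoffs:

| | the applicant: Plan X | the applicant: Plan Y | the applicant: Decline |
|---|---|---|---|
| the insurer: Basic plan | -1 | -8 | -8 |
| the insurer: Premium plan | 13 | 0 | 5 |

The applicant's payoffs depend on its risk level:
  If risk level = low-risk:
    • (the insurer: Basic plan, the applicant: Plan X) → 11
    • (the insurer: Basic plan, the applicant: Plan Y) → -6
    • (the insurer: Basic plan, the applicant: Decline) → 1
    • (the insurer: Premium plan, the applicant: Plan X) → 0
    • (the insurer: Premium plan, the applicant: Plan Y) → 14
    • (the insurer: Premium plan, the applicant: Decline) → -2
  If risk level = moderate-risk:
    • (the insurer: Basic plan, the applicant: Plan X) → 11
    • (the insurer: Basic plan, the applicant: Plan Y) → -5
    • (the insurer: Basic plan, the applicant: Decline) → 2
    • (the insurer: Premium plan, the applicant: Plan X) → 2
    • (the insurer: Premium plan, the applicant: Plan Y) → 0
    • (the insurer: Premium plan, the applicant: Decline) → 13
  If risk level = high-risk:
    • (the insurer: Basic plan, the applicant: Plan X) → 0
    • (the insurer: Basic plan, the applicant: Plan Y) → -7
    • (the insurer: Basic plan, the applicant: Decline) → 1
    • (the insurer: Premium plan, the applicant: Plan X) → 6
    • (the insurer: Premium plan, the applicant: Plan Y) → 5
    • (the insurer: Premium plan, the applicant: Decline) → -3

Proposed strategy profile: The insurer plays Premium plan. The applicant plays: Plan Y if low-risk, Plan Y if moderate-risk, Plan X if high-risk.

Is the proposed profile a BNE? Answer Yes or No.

No

The insurer plays Premium plan: E[Premium plan] = 2/5·(0) + 1/5·(0) + 2/5·(13) = 26/5; E[Basic plan] = -26/5. Best-responding. ✓
The applicant (risk level low-risk), facing Premium plan: Plan X gives 0, Plan Y gives 14, Decline gives -2. Proposed Plan Y is best. ✓
The applicant (risk level moderate-risk), facing Premium plan: Plan X gives 2, Plan Y gives 0, Decline gives 13. Proposed Plan Y is not best — profitable deviation exists. ✗
The applicant (risk level high-risk), facing Premium plan: Plan X gives 6, Plan Y gives 5, Decline gives -3. Proposed Plan X is best. ✓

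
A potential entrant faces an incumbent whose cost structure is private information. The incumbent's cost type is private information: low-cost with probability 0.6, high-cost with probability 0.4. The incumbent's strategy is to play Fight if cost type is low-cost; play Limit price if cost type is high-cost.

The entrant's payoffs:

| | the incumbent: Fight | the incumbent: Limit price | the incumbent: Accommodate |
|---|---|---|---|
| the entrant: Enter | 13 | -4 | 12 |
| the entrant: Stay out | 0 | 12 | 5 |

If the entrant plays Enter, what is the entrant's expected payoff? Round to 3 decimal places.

Take the expectation over the incumbent's cost type, weighting each type's action by its prior probability.
E[Enter] = 0.6·13 + 0.4·(-4) = 7.8 + (-1.6) = 6.2

6.200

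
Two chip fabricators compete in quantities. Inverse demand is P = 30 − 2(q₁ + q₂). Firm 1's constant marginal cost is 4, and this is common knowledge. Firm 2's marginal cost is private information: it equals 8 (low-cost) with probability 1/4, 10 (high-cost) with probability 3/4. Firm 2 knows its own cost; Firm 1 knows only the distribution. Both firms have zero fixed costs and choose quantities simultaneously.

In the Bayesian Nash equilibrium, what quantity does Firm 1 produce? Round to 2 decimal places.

Type-c best response for Firm 2: q₂(c) = (30 − c)/4 − q₁/2.
Firm 1 maximizes expected profit; its first-order condition is 30 − 4q₁ − 2E[q₂] − 4 = 0.
Substituting E[q₂] and solving: E[c₂] = 9.5, so q₁ = (30 − 2·4 + 9.5)/6 = 5.25.

5.25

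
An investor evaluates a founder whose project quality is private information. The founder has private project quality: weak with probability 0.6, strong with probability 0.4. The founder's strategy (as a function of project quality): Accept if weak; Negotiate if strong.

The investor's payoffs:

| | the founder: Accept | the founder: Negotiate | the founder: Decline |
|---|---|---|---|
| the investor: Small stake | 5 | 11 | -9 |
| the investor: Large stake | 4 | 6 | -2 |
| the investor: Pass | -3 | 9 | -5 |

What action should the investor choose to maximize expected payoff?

Small stake

E[Small stake] = 0.6·(5) + 0.4·(11) = 7.4
E[Large stake] = 0.6·(4) + 0.4·(6) = 4.8
E[Pass] = 0.6·(-3) + 0.4·(9) = 1.8
Best response: Small stake (7.4 is the largest).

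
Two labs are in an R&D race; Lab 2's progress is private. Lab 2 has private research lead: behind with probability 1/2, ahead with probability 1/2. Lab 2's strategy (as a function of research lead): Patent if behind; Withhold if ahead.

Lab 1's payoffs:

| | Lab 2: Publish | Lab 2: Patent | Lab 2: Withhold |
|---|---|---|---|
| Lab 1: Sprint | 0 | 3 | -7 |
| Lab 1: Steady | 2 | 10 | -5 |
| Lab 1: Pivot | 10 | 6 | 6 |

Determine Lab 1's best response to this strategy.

Pivot

E[Sprint] = 1/2·(3) + 1/2·(-7) = -2
E[Steady] = 1/2·(10) + 1/2·(-5) = 5/2
E[Pivot] = 1/2·(6) + 1/2·(6) = 6
Best response: Pivot (6 is the largest).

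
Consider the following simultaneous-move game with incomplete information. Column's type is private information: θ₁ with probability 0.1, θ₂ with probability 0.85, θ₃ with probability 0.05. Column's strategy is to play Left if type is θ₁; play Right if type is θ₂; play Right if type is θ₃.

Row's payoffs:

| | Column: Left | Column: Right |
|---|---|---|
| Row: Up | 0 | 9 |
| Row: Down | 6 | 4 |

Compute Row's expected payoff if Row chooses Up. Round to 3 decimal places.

8.100

Take the expectation over Column's type, weighting each type's action by its prior probability.
E[Up] = 0.1·0 + 0.85·9 + 0.05·9 = 0 + 7.65 + 0.45 = 8.1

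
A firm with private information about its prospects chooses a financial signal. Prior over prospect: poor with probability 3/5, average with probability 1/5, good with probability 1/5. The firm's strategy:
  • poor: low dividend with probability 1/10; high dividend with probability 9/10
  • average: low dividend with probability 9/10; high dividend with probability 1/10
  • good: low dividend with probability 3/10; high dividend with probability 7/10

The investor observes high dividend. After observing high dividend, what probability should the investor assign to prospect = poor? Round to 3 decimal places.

P(high dividend) = (3/5)·(9/10) + (1/5)·(1/10) + (1/5)·(7/10) = 7/10
P(poor | high dividend) = ((3/5)·(9/10)) / (7/10) = (27/50) / (7/10) = 27/35

0.771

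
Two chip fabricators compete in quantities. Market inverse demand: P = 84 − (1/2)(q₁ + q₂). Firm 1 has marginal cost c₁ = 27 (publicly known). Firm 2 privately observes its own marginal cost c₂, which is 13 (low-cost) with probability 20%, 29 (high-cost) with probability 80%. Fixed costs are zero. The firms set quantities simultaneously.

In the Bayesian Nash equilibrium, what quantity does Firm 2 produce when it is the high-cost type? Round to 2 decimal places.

Type-c best response for Firm 2: q₂(c) = (84 − c) − q₁/2.
Firm 1 maximizes expected profit; its first-order condition is 84 − q₁ − (1/2)E[q₂] − 27 = 0.
Substituting E[q₂] and solving: E[c₂] = 25.8, so q₁ = (84 − 2·27 + 25.8)/(3/2) = 37.2.
q₂(high-cost) = (84 − 29 − (1/2)·37.2) = 36.4.

36.40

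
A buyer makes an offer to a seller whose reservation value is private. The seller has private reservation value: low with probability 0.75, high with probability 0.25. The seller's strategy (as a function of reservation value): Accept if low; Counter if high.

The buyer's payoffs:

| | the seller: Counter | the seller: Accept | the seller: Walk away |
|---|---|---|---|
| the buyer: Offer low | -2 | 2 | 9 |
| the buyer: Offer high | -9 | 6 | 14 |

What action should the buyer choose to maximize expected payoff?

Offer high

E[Offer low] = 0.75·(2) + 0.25·(-2) = 1
E[Offer high] = 0.75·(6) + 0.25·(-9) = 2.25
Best response: Offer high (2.25 is the largest).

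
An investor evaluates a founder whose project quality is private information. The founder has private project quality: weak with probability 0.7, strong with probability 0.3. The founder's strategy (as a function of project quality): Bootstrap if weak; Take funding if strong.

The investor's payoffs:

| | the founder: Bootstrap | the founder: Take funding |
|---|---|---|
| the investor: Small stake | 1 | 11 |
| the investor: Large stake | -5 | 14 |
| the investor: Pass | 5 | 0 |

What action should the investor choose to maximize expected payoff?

Compute the investor's expected payoff for each action, taking the expectation over the founder's type.
E[Small stake] = 0.7·(1) + 0.3·(11) = 4
E[Large stake] = 0.7·(-5) + 0.3·(14) = 0.7
E[Pass] = 0.7·(5) + 0.3·(0) = 3.5
Best response: Small stake (4 is the largest).

Small stake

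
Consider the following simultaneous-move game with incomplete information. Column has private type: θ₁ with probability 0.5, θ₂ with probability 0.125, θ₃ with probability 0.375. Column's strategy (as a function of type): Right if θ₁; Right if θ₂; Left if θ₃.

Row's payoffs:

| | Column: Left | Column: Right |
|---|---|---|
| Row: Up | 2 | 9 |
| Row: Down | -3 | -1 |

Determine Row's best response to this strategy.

E[Up] = 0.5·(9) + 0.125·(9) + 0.375·(2) = 6.375
E[Down] = 0.5·(-1) + 0.125·(-1) + 0.375·(-3) = -1.75
Best response: Up (6.375 is the largest).

Up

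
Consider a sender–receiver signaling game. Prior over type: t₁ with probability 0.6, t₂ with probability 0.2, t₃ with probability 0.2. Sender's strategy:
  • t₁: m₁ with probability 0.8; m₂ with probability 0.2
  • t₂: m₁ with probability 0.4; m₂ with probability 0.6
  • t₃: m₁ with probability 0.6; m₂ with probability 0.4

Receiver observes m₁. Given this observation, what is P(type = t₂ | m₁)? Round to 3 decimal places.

0.118

P(m₁) = 0.6·0.8 + 0.2·0.4 + 0.2·0.6 = 0.68
P(t₂ | m₁) = (0.2·0.4) / 0.68 = 0.08 / 0.68 = 0.117647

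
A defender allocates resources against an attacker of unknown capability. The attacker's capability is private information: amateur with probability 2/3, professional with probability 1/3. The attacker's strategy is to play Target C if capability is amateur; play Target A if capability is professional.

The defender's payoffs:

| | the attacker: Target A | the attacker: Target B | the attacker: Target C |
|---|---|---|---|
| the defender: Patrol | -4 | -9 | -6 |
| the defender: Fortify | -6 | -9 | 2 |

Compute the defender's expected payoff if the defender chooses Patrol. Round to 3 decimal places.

E[Patrol] = 2/3·(-6) + 1/3·(-4) = (-4) + (-4/3) = -16/3

-5.333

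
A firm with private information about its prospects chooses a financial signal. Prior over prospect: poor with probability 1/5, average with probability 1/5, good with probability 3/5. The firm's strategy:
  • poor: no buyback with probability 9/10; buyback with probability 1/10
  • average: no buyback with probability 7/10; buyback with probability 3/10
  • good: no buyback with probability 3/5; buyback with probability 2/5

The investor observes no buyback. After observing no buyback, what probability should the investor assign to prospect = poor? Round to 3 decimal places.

P(no buyback) = (1/5)·(9/10) + (1/5)·(7/10) + (3/5)·(3/5) = 17/25
P(poor | no buyback) = ((1/5)·(9/10)) / (17/25) = (9/50) / (17/25) = 9/34

0.265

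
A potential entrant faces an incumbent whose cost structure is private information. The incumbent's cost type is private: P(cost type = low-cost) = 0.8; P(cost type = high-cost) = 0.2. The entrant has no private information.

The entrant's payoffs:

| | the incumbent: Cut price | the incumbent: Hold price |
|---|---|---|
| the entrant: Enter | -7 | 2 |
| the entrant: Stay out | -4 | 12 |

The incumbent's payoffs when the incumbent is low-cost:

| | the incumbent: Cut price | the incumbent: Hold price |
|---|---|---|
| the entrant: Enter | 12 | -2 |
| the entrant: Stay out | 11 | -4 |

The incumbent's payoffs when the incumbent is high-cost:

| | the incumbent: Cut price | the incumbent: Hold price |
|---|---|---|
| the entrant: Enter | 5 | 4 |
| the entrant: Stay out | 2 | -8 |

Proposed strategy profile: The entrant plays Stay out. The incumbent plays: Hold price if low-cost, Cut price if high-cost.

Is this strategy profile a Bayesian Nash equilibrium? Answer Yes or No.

A profile is a BNE iff every type of every player is best-responding given beliefs about the other side.
The entrant plays Stay out: E[Stay out] = 0.8·(12) + 0.2·(-4) = 8.8; E[Enter] = 0.2. Best-responding. ✓
The incumbent (cost type low-cost), facing Stay out: Cut price gives 11, Hold price gives -4. Proposed Hold price is not best — profitable deviation exists. ✗
The incumbent (cost type high-cost), facing Stay out: Cut price gives 2, Hold price gives -8. Proposed Cut price is best. ✓

No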